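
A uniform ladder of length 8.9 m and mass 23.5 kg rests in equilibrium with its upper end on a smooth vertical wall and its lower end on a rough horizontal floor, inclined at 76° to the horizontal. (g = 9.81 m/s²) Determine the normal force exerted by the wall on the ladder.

N_wall ≈ 28.7 N

Torques about the foot: N_wall · 8.9 sin 76° = 23.5×9.81×4.45 cos 76° → N_wall = 28.739 N.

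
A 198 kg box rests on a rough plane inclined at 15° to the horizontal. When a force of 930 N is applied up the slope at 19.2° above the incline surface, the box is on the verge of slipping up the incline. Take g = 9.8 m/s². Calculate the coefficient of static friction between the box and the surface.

On the verge of sliding up the incline, friction is at its maximum μN and acts down the slope.
Perpendicular to incline: N = W cos 15° − P sin 19.2° = 1874 − 305.8 = 1568 N.
Along incline: P cos 19.2° − μN = W sin 15° → μ = −(W sin 15° − P cos 19.2°) / N = 0.2398.

μ ≈ 0.240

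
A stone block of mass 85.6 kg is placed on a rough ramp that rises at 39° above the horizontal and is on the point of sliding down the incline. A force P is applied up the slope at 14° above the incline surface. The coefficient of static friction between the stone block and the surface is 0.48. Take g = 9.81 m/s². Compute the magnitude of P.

P ≈ 252 N

On the verge of sliding down the incline, friction equals μN and acts up the slope.
Perpendicular: N + P sin 14° = W cos 39° = 652.6 N.
Along incline: P cos 14° + μN = W sin 39° with W sin 39° = 528.5 N.
Solving the pair for P and N: P = 252 N, N = 591.6 N (and f = μN = 284 N).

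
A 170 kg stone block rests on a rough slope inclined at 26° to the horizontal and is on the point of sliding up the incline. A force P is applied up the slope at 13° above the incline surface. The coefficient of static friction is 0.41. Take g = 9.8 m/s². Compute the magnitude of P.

On the verge of sliding up the incline, friction equals μN and acts down the slope.
Perpendicular: N + P sin 13° = W cos 26° = 1497 N.
Along incline: P cos 13° = W sin 26° + μN  with W sin 26° = 730.3 N.
Solving the pair for P and N: P = 1260 N, N = 1214 N (and f = μN = 497.7 N).

P ≈ 1260 N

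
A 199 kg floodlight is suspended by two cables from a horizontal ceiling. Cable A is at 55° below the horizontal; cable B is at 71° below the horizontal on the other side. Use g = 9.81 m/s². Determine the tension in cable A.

T_A ≈ 786 N

Weight W = 199 × 9.81 = 1952 N acts straight down.
Horizontal: T_A cos 55° = T_B cos 71°  →  T_B = 1.762 T_A.
Vertical: T_A sin 55° + T_B sin 71° = 1952.
Substituting the horizontal relation into the vertical equation gives 2.485 T_A = 1952, so T_A = 785.6 N.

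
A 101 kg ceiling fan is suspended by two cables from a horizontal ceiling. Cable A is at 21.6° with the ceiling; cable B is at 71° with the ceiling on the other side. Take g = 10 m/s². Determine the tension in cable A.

Weight W = 101 × 10 = 1010 N acts straight down.
Horizontal: T_A cos 21.6° = T_B cos 71°  →  T_B = 2.856 T_A.
Vertical: T_A sin 21.6° + T_B sin 71° = 1010.
Substituting the horizontal relation into the vertical equation gives 3.068 T_A = 1010, so T_A = 329.2 N.

T_A ≈ 329 N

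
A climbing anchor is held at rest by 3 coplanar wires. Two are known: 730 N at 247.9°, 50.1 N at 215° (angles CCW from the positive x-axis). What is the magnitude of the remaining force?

F ≈ 773 N

Sum the known components: ΣF_x = -315.7 N, ΣF_y = -705.1 N.
For equilibrium the remaining force must supply (−ΣF_x, −ΣF_y) = (315.7, 705.1) N.
Magnitude = √((315.7)² + (705.1)²) = 772.5 N; direction = atan2(705.1, 315.7) = 65.9°.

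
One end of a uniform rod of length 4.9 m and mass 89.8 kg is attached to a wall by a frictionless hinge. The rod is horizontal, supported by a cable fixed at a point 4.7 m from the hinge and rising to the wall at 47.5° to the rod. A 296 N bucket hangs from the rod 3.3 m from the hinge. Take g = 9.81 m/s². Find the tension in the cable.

Take torques about the hinge: T sin 47.5° · 4.7 = 89.8×9.81×2.45 + 296×3.3 = 3135.1 N·m.
So T = 3135.1 / (0.7373 × 4.7) = 904.74 N.

T ≈ 905 N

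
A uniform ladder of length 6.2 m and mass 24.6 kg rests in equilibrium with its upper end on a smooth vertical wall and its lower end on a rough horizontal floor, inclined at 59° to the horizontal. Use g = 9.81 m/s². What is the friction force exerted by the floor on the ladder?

f ≈ 72.5 N

Torques about the foot: N_wall · 6.2 sin 59° = 24.6×9.81×3.1 cos 59° → N_wall = 72.502 N.
ΣF_x = 0: f_floor = N_wall = 72.502 N.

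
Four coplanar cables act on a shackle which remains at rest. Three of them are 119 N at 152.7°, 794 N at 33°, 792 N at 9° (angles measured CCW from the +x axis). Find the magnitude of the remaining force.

Sum the known components: ΣF_x = 1342 N, ΣF_y = 610.9 N.
For equilibrium the remaining force must supply (−ΣF_x, −ΣF_y) = (-1342, -610.9) N.
Magnitude = √((-1342)² + (-610.9)²) = 1475 N; direction = atan2(-610.9, -1342) = 204.5°.

F ≈ 1470 N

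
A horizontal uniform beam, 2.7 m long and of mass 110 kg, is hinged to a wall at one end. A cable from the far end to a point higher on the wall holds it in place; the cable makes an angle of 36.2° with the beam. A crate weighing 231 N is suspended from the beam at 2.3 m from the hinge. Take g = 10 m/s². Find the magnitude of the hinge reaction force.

Take torques about the hinge: T sin 36.2° · 2.7 = 110×10×1.35 + 231×2.3 = 2016.3 N·m.
So T = 2016.3 / (0.5906 × 2.7) = 1264.4 N.
ΣF_x = 0: H_x = T cos 36.2° = 1020.3 N.
ΣF_y = 0: H_y = (110×10 + 231) − T sin 36.2° = 1331 − 746.78 = 584.22 N.
|H| = √(H_x² + H_y²) = √((1020.3)² + (584.22)²) = 1175.8 N.

|H| ≈ 1180 N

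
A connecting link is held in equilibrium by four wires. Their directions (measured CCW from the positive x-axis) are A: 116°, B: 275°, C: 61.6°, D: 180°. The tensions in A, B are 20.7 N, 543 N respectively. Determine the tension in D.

T_D ≈ 321 N

Resolve: ΣF_x = 20.7 cos 116° + 543 cos 275° + T_C cos 61.6° + T_D cos 180° = 0.
        ΣF_y = 20.7 sin 116° + 543 sin 275° + T_C sin 61.6° + T_D sin 180° = 0.
The known terms sum to (38.25, -522.3) N, so 0.4756 T_C − 1.0000 T_D = -38.25 and 0.8796 T_C + 0.0000 T_D = 522.3.
Solving simultaneously: T_C = 593.8 N, T_D = 320.7 N.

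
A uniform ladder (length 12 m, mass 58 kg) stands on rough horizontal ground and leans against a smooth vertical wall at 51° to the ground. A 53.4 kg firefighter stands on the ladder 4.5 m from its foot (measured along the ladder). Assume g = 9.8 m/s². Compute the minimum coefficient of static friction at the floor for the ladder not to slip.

ΣF_y = 0: N_floor = 58×9.8 + 53.4×9.8 = 1091.7 N.
Torques about the foot: N_wall · 12 sin 51° = 58×9.8×6 cos 51° + 53.4×9.8×4.5 cos 51° → N_wall = 389.06 N.
ΣF_x = 0: f_floor = N_wall = 389.06 N.
μ_min = f_floor / N_floor = 389.06 / 1091.7 = 0.3564.

μ_min ≈ 0.356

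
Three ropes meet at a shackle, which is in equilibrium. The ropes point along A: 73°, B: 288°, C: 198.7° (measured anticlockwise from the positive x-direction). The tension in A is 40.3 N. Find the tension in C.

T_C ≈ 23.1 N

Resolve: ΣF_x = 40.3 cos 73° + T_B cos 288° + T_C cos 198.7° = 0.
        ΣF_y = 40.3 sin 73° + T_B sin 288° + T_C sin 198.7° = 0.
The known terms sum to (11.78, 38.54) N, so 0.3090 T_B − 0.9472 T_C = -11.78 and -0.9511 T_B − 0.3206 T_C = -38.54.
Solving simultaneously: T_B = 32.73 N, T_C = 23.12 N.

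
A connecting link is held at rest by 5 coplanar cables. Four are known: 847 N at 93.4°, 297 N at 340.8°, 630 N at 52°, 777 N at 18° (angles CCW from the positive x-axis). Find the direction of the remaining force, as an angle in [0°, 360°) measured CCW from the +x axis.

Sum the known components: ΣF_x = 1357 N, ΣF_y = 1484 N.
For equilibrium the remaining force must supply (−ΣF_x, −ΣF_y) = (-1357, -1484) N.
Magnitude = √((-1357)² + (-1484)²) = 2011 N; direction = atan2(-1484, -1357) = 227.6°.

θ ≈ 228°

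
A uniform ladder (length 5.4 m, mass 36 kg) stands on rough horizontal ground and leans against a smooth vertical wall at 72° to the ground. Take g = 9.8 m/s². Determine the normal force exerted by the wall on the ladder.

Torques about the foot: N_wall · 5.4 sin 72° = 36×9.8×2.7 cos 72° → N_wall = 57.316 N.

N_wall ≈ 57.3 N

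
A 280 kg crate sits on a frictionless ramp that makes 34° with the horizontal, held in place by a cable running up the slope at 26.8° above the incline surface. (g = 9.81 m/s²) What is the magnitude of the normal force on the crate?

N ≈ 1500 N

Take axes along and perpendicular to the incline. Weight components: W sin 34° = 1536 N down-slope, W cos 34° = 2277 N into the surface.
Along incline: T cos 26.8° = W sin 34° → T = 1721 N.
Perpendicular: N = W cos 34° − T sin 26.8° = 1501 N.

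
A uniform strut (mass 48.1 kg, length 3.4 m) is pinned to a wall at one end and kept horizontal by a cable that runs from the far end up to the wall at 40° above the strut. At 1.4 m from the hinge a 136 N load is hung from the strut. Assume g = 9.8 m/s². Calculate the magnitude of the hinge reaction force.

Take torques about the hinge: T sin 40° · 3.4 = 48.1×9.8×1.7 + 136×1.4 = 991.75 N·m.
So T = 991.75 / (0.6428 × 3.4) = 453.79 N.
ΣF_x = 0: H_x = T cos 40° = 347.62 N.
ΣF_y = 0: H_y = (48.1×9.8 + 136) − T sin 40° = 607.38 − 291.69 = 315.69 N.
|H| = √(H_x² + H_y²) = √((347.62)² + (315.69)²) = 469.58 N.

|H| ≈ 470 N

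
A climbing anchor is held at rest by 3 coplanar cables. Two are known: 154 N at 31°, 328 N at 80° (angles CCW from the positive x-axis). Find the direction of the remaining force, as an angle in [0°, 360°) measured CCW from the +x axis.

θ ≈ 245°

Sum the known components: ΣF_x = 189 N, ΣF_y = 402.3 N.
For equilibrium the remaining force must supply (−ΣF_x, −ΣF_y) = (-189, -402.3) N.
Magnitude = √((-189)² + (-402.3)²) = 444.5 N; direction = atan2(-402.3, -189) = 244.8°.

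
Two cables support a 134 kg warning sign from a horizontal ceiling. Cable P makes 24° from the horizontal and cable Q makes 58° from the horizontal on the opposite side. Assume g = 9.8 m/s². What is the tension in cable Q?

T_Q ≈ 1210 N

Weight W = 134 × 9.8 = 1313 N acts straight down.
Horizontal: T_P cos 24° = T_Q cos 58°  →  T_P = 0.5801 T_Q.
Vertical: T_P sin 24° + T_Q sin 58° = 1313.
Substituting the horizontal relation into the vertical equation gives 1.084 T_Q = 1313, so T_Q = 1211 N.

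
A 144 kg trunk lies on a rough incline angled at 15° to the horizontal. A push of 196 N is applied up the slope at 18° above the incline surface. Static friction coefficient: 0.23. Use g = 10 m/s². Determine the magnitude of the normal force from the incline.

N ≈ 1330 N

Axes along / perpendicular to the incline. W sin 15° = 372.7 N down-slope; W cos 15° = 1391 N into the surface.
Perpendicular: N = W cos 15° − P sin 18° = 1391 − 60.57 = 1330 N.
Along incline: P cos 18° + f = W sin 15° (friction acts up-slope) → f = 372.7 − 186.4 = 186.3 N.
|f| = 186.3 N ≤ μN = 306 N, so the trunk is indeed static.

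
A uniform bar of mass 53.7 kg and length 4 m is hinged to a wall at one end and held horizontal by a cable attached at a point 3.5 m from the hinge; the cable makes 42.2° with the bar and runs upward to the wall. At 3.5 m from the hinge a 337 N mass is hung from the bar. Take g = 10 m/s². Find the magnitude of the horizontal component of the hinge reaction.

Take torques about the hinge: T sin 42.2° · 3.5 = 53.7×10×2 + 337×3.5 = 2253.5 N·m.
So T = 2253.5 / (0.6717 × 3.5) = 958.52 N.
ΣF_x = 0: H_x = T cos 42.2° = 710.08 N.

H_x ≈ 710 N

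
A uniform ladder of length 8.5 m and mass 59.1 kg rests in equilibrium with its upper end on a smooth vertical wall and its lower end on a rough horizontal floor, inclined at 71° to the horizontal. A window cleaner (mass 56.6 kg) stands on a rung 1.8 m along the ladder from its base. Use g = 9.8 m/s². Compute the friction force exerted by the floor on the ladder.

f ≈ 140 N

Torques about the foot: N_wall · 8.5 sin 71° = 59.1×9.8×4.25 cos 71° + 56.6×9.8×1.8 cos 71° → N_wall = 140.16 N.
ΣF_x = 0: f_floor = N_wall = 140.16 N.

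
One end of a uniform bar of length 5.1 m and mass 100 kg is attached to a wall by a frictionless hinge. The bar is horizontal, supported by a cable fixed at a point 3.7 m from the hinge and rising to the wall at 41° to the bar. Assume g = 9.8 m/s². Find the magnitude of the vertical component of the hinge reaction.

Take torques about the hinge: T sin 41° · 3.7 = 100×9.8×2.55 = 2499 N·m.
So T = 2499 / (0.6561 × 3.7) = 1029.5 N.
ΣF_y = 0: H_y = (100×9.8) − T sin 41° = 980 − 675.41 = 304.59 N.

|H_y| ≈ 305 N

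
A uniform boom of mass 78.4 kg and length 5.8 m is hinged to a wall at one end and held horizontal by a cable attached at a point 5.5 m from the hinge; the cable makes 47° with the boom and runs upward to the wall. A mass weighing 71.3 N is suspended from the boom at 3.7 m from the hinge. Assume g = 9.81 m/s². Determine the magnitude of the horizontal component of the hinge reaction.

H_x ≈ 423 N

Take torques about the hinge: T sin 47° · 5.5 = 78.4×9.81×2.9 + 71.3×3.7 = 2494.2 N·m.
So T = 2494.2 / (0.7314 × 5.5) = 620.07 N.
ΣF_x = 0: H_x = T cos 47° = 422.89 N.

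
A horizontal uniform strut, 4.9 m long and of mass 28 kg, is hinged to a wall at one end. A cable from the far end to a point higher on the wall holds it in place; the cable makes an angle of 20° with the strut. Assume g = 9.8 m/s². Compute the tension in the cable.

T ≈ 401 N

Take torques about the hinge: T sin 20° · 4.9 = 28×9.8×2.45 = 672.28 N·m.
So T = 672.28 / (0.3420 × 4.9) = 401.15 N.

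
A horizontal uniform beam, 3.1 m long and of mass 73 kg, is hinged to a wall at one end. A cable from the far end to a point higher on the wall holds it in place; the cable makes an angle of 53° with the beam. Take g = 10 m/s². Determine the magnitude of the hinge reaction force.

|H| ≈ 457 N

Take torques about the hinge: T sin 53° · 3.1 = 73×10×1.55 = 1131.5 N·m.
So T = 1131.5 / (0.7986 × 3.1) = 457.03 N.
ΣF_x = 0: H_x = T cos 53° = 275.05 N.
ΣF_y = 0: H_y = (73×10) − T sin 53° = 730 − 365 = 365 N.
|H| = √(H_x² + H_y²) = √((275.05)² + (365)²) = 457.03 N.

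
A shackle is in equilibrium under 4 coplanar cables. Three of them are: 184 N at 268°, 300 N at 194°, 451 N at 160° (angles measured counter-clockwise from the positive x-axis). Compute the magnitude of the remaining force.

F ≈ 729 N

Sum the known components: ΣF_x = -721.3 N, ΣF_y = -102.2 N.
For equilibrium the remaining force must supply (−ΣF_x, −ΣF_y) = (721.3, 102.2) N.
Magnitude = √((721.3)² + (102.2)²) = 728.5 N; direction = atan2(102.2, 721.3) = 8.1°.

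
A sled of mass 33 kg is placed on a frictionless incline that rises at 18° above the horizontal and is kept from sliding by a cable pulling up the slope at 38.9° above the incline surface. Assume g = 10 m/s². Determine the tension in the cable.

T ≈ 131 N

Take axes along and perpendicular to the incline. Weight components: W sin 18° = 102 N down-slope, W cos 18° = 313.8 N into the surface.
Along incline: T cos 38.9° = W sin 18° → T = 131 N.
Perpendicular: N = W cos 18° − T sin 38.9° = 231.6 N.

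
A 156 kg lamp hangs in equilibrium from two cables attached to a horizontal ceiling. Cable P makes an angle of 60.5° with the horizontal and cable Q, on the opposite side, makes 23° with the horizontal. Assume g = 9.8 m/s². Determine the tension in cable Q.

Weight W = 156 × 9.8 = 1529 N acts straight down.
Horizontal: T_P cos 60.5° = T_Q cos 23°  →  T_P = 1.869 T_Q.
Vertical: T_P sin 60.5° + T_Q sin 23° = 1529.
Substituting the horizontal relation into the vertical equation gives 2.018 T_Q = 1529, so T_Q = 757.7 N.

T_Q ≈ 758 N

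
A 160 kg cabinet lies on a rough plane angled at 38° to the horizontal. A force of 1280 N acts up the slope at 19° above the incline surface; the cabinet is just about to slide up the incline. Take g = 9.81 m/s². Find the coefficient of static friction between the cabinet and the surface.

μ ≈ 0.297

On the verge of sliding up the incline, friction is at its maximum μN and acts down the slope.
Perpendicular to incline: N = W cos 38° − P sin 19° = 1237 − 416.7 = 820.1 N.
Along incline: P cos 19° − μN = W sin 38° → μ = −(W sin 38° − P cos 19°) / N = 0.2974.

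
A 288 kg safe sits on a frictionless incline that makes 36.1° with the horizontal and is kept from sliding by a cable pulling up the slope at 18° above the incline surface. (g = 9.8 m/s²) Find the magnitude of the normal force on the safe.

Take axes along and perpendicular to the incline. Weight components: W sin 36.1° = 1663 N down-slope, W cos 36.1° = 2280 N into the surface.
Along incline: T cos 18° = W sin 36.1° → T = 1749 N.
Perpendicular: N = W cos 36.1° − T sin 18° = 1740 N.

N ≈ 1740 N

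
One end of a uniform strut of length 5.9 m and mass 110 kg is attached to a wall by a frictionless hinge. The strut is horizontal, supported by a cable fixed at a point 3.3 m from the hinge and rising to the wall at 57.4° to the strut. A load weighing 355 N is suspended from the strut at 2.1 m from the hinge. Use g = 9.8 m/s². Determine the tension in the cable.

Take torques about the hinge: T sin 57.4° · 3.3 = 110×9.8×2.95 + 355×2.1 = 3925.6 N·m.
So T = 3925.6 / (0.8425 × 3.3) = 1412 N.

T ≈ 1410 N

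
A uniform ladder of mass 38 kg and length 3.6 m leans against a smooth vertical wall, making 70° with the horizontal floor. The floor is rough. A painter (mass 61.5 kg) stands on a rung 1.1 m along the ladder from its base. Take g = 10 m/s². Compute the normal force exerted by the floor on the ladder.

N_floor ≈ 995 N

ΣF_y = 0: N_floor = 38×10 + 61.5×10 = 995 N.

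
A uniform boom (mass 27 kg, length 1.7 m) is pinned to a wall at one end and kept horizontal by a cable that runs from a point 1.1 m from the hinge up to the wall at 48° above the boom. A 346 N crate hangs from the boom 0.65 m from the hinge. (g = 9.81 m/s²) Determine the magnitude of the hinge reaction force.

Take torques about the hinge: T sin 48° · 1.1 = 27×9.81×0.85 + 346×0.65 = 450.04 N·m.
So T = 450.04 / (0.7431 × 1.1) = 550.53 N.
ΣF_x = 0: H_x = T cos 48° = 368.38 N.
ΣF_y = 0: H_y = (27×9.81 + 346) − T sin 48° = 610.87 − 409.13 = 201.74 N.
|H| = √(H_x² + H_y²) = √((368.38)² + (201.74)²) = 420 N.

|H| ≈ 420 N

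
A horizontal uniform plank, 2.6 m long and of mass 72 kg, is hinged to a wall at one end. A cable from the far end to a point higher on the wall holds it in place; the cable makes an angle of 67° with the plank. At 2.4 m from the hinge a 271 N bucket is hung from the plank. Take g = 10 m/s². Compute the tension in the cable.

T ≈ 663 N

Take torques about the hinge: T sin 67° · 2.6 = 72×10×1.3 + 271×2.4 = 1586.4 N·m.
So T = 1586.4 / (0.9205 × 2.6) = 662.85 N.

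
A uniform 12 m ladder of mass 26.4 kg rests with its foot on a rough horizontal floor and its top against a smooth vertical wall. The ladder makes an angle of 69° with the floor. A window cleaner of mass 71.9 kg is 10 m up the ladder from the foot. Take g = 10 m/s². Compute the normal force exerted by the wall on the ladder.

Torques about the foot: N_wall · 12 sin 69° = 26.4×10×6 cos 69° + 71.9×10×10 cos 69° → N_wall = 280.67 N.

N_wall ≈ 281 N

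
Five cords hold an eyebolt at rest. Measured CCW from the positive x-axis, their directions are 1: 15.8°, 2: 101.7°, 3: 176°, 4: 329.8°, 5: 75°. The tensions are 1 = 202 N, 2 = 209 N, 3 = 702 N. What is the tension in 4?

T_4 ≈ 632 N

Resolve: ΣF_x = 202 cos 15.8° + 209 cos 101.7° + 702 cos 176° + T_4 cos 329.8° + T_5 cos 75° = 0.
        ΣF_y = 202 sin 15.8° + 209 sin 101.7° + 702 sin 176° + T_4 sin 329.8° + T_5 sin 75° = 0.
The known terms sum to (-548.3, 308.6) N, so 0.8643 T_4 + 0.2588 T_5 = 548.3 and -0.5030 T_4 + 0.9659 T_5 = -308.6.
Solving simultaneously: T_4 = 631.6 N, T_5 = 9.398 N.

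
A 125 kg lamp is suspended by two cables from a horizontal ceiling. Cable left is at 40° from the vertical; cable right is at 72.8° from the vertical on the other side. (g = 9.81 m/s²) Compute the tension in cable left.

T_left ≈ 1270 N

Angles from the horizontal: cable left is 90° − 40° = 50°, cable right is 90° − 72.8° = 17.2°.
Weight W = 125 × 9.81 = 1226 N acts straight down.
Horizontal: T_left cos 50° = T_right cos 17.2°  →  T_right = 0.6729 T_left.
Vertical: T_left sin 50° + T_right sin 17.2° = 1226.
Substituting the horizontal relation into the vertical equation gives 0.965 T_left = 1226, so T_left = 1271 N.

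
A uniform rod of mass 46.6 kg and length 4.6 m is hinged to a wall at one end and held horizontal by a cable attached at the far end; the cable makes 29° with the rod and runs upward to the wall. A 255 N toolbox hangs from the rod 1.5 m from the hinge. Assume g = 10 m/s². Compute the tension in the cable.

Take torques about the hinge: T sin 29° · 4.6 = 46.6×10×2.3 + 255×1.5 = 1454.3 N·m.
So T = 1454.3 / (0.4848 × 4.6) = 652.12 N.

T ≈ 652 N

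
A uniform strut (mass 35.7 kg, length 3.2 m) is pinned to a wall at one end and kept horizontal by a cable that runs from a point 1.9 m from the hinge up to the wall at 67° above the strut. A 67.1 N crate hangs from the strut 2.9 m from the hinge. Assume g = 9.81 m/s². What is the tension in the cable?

Take torques about the hinge: T sin 67° · 1.9 = 35.7×9.81×1.6 + 67.1×2.9 = 754.94 N·m.
So T = 754.94 / (0.9205 × 1.9) = 431.65 N.

T ≈ 432 N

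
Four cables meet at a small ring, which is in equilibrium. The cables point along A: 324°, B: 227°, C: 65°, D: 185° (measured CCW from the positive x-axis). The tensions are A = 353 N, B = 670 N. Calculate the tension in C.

Resolve: ΣF_x = 353 cos 324° + 670 cos 227° + T_C cos 65° + T_D cos 185° = 0.
        ΣF_y = 353 sin 324° + 670 sin 227° + T_C sin 65° + T_D sin 185° = 0.
The known terms sum to (-171.4, -697.5) N, so 0.4226 T_C − 0.9962 T_D = 171.4 and 0.9063 T_C − 0.0872 T_D = 697.5.
Solving simultaneously: T_C = 785.1 N, T_D = 161 N.

T_C ≈ 785 N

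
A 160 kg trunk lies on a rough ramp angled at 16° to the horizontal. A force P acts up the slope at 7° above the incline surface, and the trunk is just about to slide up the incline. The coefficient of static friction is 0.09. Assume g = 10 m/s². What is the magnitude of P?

P ≈ 577 N

On the verge of sliding up the incline, friction equals μN and acts down the slope.
Perpendicular: N + P sin 7° = W cos 16° = 1538 N.
Along incline: P cos 7° = W sin 16° + μN  with W sin 16° = 441 N.
Solving the pair for P and N: P = 577.4 N, N = 1468 N (and f = μN = 132.1 N).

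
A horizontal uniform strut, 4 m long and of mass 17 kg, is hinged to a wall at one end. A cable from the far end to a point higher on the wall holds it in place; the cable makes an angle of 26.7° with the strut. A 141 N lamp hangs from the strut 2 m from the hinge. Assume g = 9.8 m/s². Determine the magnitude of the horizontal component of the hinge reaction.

Take torques about the hinge: T sin 26.7° · 4 = 17×9.8×2 + 141×2 = 615.2 N·m.
So T = 615.2 / (0.4493 × 4) = 342.3 N.
ΣF_x = 0: H_x = T cos 26.7° = 305.8 N.

H_x ≈ 306 N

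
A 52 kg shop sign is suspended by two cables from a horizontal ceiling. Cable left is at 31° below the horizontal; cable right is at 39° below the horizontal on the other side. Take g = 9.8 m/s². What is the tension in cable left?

Weight W = 52 × 9.8 = 509.6 N acts straight down.
Horizontal: T_left cos 31° = T_right cos 39°  →  T_right = 1.103 T_left.
Vertical: T_left sin 31° + T_right sin 39° = 509.6.
Substituting the horizontal relation into the vertical equation gives 1.209 T_left = 509.6, so T_left = 421.5 N.

T_left ≈ 421 N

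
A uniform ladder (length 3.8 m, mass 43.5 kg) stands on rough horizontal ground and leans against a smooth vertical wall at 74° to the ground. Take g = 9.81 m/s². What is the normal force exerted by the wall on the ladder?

Torques about the foot: N_wall · 3.8 sin 74° = 43.5×9.81×1.9 cos 74° → N_wall = 61.182 N.

N_wall ≈ 61.2 N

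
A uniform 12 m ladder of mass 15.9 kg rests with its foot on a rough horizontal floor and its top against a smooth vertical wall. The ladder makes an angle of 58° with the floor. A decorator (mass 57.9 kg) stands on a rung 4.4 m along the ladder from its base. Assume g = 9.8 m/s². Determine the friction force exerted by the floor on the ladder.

Torques about the foot: N_wall · 12 sin 58° = 15.9×9.8×6 cos 58° + 57.9×9.8×4.4 cos 58° → N_wall = 178.69 N.
ΣF_x = 0: f_floor = N_wall = 178.69 N.

f ≈ 179 N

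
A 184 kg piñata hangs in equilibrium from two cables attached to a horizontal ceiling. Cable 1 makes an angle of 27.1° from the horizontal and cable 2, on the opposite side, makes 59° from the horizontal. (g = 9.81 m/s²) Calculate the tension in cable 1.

T_1 ≈ 932 N

Weight W = 184 × 9.81 = 1805 N acts straight down.
Horizontal: T_1 cos 27.1° = T_2 cos 59°  →  T_2 = 1.728 T_1.
Vertical: T_1 sin 27.1° + T_2 sin 59° = 1805.
Substituting the horizontal relation into the vertical equation gives 1.937 T_1 = 1805, so T_1 = 931.8 N.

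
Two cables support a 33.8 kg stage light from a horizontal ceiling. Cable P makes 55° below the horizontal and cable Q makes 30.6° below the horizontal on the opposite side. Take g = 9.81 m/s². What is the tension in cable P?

Weight W = 33.8 × 9.81 = 331.6 N acts straight down.
Horizontal: T_P cos 55° = T_Q cos 30.6°  →  T_Q = 0.6664 T_P.
Vertical: T_P sin 55° + T_Q sin 30.6° = 331.6.
Substituting the horizontal relation into the vertical equation gives 1.158 T_P = 331.6, so T_P = 286.2 N.

T_P ≈ 286 N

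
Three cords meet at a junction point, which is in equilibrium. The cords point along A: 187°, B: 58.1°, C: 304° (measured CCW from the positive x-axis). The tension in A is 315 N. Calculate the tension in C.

T_C ≈ 269 N

Resolve: ΣF_x = 315 cos 187° + T_B cos 58.1° + T_C cos 304° = 0.
        ΣF_y = 315 sin 187° + T_B sin 58.1° + T_C sin 304° = 0.
The known terms sum to (-312.7, -38.39) N, so 0.5284 T_B + 0.5592 T_C = 312.7 and 0.8490 T_B − 0.8290 T_C = 38.39.
Solving simultaneously: T_B = 307.5 N, T_C = 268.6 N.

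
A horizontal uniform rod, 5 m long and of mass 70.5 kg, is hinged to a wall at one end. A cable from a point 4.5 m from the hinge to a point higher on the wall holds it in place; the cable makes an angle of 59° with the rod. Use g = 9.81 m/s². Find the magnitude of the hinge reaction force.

|H| ≈ 384 N

Take torques about the hinge: T sin 59° · 4.5 = 70.5×9.81×2.5 = 1729 N·m.
So T = 1729 / (0.8572 × 4.5) = 448.25 N.
ΣF_x = 0: H_x = T cos 59° = 230.87 N.
ΣF_y = 0: H_y = (70.5×9.81) − T sin 59° = 691.61 − 384.22 = 307.38 N.
|H| = √(H_x² + H_y²) = √((230.87)² + (307.38)²) = 384.42 N.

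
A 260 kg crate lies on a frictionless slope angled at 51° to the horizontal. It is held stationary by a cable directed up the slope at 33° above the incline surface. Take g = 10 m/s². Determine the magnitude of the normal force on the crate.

N ≈ 324 N

Take axes along and perpendicular to the incline. Weight components: W sin 51° = 2021 N down-slope, W cos 51° = 1636 N into the surface.
Along incline: T cos 33° = W sin 51° → T = 2409 N.
Perpendicular: N = W cos 51° − T sin 33° = 324.1 N.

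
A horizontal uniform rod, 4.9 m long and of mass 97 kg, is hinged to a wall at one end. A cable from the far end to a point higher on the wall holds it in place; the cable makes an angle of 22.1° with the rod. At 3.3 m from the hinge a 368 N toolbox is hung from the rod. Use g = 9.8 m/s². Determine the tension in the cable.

T ≈ 1920 N

Take torques about the hinge: T sin 22.1° · 4.9 = 97×9.8×2.45 + 368×3.3 = 3543.4 N·m.
So T = 3543.4 / (0.3762 × 4.9) = 1922.1 N.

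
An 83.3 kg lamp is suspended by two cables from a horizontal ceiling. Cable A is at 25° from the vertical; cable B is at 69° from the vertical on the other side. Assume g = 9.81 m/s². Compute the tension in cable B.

T_B ≈ 346 N

Angles from the horizontal: cable A is 90° − 25° = 65°, cable B is 90° − 69° = 21°.
Weight W = 83.3 × 9.81 = 817.2 N acts straight down.
Horizontal: T_A cos 65° = T_B cos 21°  →  T_A = 2.209 T_B.
Vertical: T_A sin 65° + T_B sin 21° = 817.2.
Substituting the horizontal relation into the vertical equation gives 2.36 T_B = 817.2, so T_B = 346.2 N.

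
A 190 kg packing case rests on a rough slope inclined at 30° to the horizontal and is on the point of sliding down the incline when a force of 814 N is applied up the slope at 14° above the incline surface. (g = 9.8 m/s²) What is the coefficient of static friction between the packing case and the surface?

μ ≈ 0.0997

On the verge of sliding down the incline, friction is at its maximum μN and acts up the slope.
Perpendicular to incline: N = W cos 30° − P sin 14° = 1613 − 196.9 = 1416 N.
Along incline: P cos 14° + μN = W sin 30° → μ = (W sin 30° − P cos 14°) / N = 0.09973.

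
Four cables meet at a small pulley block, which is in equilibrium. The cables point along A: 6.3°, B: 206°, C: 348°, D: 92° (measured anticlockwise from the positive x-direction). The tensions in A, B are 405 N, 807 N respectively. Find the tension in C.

Resolve: ΣF_x = 405 cos 6.3° + 807 cos 206° + T_C cos 348° + T_D cos 92° = 0.
        ΣF_y = 405 sin 6.3° + 807 sin 206° + T_C sin 348° + T_D sin 92° = 0.
The known terms sum to (-322.8, -309.3) N, so 0.9781 T_C − 0.0349 T_D = 322.8 and -0.2079 T_C + 0.9994 T_D = 309.3.
Solving simultaneously: T_C = 343.6 N, T_D = 381 N.

T_C ≈ 344 N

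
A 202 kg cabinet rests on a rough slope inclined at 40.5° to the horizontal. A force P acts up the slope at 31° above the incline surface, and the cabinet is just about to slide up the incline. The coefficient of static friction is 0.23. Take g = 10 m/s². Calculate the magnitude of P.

P ≈ 1710 N

On the verge of sliding up the incline, friction equals μN and acts down the slope.
Perpendicular: N + P sin 31° = W cos 40.5° = 1536 N.
Along incline: P cos 31° = W sin 40.5° + μN  with W sin 40.5° = 1312 N.
Solving the pair for P and N: P = 1707 N, N = 657 N (and f = μN = 151.1 N).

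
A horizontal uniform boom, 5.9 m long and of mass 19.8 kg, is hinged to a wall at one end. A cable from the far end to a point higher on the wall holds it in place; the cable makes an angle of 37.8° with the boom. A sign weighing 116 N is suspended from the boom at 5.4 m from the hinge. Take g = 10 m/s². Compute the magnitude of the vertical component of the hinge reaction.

|H_y| ≈ 109 N

Take torques about the hinge: T sin 37.8° · 5.9 = 19.8×10×2.95 + 116×5.4 = 1210.5 N·m.
So T = 1210.5 / (0.6129 × 5.9) = 334.75 N.
ΣF_y = 0: H_y = (19.8×10 + 116) − T sin 37.8° = 314 − 205.17 = 108.83 N.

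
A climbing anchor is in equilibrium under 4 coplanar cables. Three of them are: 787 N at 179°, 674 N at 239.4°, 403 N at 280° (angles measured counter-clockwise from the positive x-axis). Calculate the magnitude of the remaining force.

F ≈ 1430 N

Sum the known components: ΣF_x = -1060 N, ΣF_y = -963.3 N.
For equilibrium the remaining force must supply (−ΣF_x, −ΣF_y) = (1060, 963.3) N.
Magnitude = √((1060)² + (963.3)²) = 1432 N; direction = atan2(963.3, 1060) = 42.3°.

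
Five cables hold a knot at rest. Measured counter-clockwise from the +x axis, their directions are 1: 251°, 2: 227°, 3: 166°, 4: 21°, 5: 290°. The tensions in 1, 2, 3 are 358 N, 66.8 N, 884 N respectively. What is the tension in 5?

Resolve: ΣF_x = 358 cos 251° + 66.8 cos 227° + 884 cos 166° + T_4 cos 21° + T_5 cos 290° = 0.
        ΣF_y = 358 sin 251° + 66.8 sin 227° + 884 sin 166° + T_4 sin 21° + T_5 sin 290° = 0.
The known terms sum to (-1020, -173.5) N, so 0.9336 T_4 + 0.3420 T_5 = 1020 and 0.3584 T_4 − 0.9397 T_5 = 173.5.
Solving simultaneously: T_4 = 1018 N, T_5 = 203.5 N.

T_5 ≈ 204 N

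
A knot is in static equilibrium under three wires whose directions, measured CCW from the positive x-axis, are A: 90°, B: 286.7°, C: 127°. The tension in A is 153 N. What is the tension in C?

Resolve: ΣF_x = 153 cos 90° + T_B cos 286.7° + T_C cos 127° = 0.
        ΣF_y = 153 sin 90° + T_B sin 286.7° + T_C sin 127° = 0.
The known terms sum to (0, 153) N, so 0.2874 T_B − 0.6018 T_C = 0 and -0.9578 T_B + 0.7986 T_C = -153.
Solving simultaneously: T_B = 265.4 N, T_C = 126.7 N.

T_C ≈ 127 N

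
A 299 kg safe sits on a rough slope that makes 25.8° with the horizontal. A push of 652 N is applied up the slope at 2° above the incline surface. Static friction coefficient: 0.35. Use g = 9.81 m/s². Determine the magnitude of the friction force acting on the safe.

Axes along / perpendicular to the incline. W sin 25.8° = 1277 N down-slope; W cos 25.8° = 2641 N into the surface.
Perpendicular: N = W cos 25.8° − P sin 2° = 2641 − 22.75 = 2618 N.
Along incline: P cos 2° + f = W sin 25.8° (friction acts up-slope) → f = 1277 − 651.6 = 625 N.
|f| = 625 N ≤ μN = 916.3 N, so the safe is indeed static.

f ≈ 625 N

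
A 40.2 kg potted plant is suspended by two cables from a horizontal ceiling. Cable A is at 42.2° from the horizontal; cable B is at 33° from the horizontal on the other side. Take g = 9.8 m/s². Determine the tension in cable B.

T_B ≈ 302 N

Weight W = 40.2 × 9.8 = 394 N acts straight down.
Horizontal: T_A cos 42.2° = T_B cos 33°  →  T_A = 1.132 T_B.
Vertical: T_A sin 42.2° + T_B sin 33° = 394.
Substituting the horizontal relation into the vertical equation gives 1.305 T_B = 394, so T_B = 301.9 N.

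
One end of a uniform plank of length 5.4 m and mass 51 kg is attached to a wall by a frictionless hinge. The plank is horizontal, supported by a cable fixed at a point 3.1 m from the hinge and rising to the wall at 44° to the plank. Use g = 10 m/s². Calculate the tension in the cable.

Take torques about the hinge: T sin 44° · 3.1 = 51×10×2.7 = 1377 N·m.
So T = 1377 / (0.6947 × 3.1) = 639.44 N.

T ≈ 639 N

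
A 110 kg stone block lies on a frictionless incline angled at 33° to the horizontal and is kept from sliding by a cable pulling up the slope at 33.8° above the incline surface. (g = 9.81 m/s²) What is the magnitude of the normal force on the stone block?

N ≈ 512 N

Take axes along and perpendicular to the incline. Weight components: W sin 33° = 587.7 N down-slope, W cos 33° = 905 N into the surface.
Along incline: T cos 33.8° = W sin 33° → T = 707.3 N.
Perpendicular: N = W cos 33° − T sin 33.8° = 511.6 N.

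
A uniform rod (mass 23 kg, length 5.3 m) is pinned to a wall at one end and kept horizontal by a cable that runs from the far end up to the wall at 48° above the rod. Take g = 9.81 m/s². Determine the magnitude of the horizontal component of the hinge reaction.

Take torques about the hinge: T sin 48° · 5.3 = 23×9.81×2.65 = 597.92 N·m.
So T = 597.92 / (0.7431 × 5.3) = 151.81 N.
ΣF_x = 0: H_x = T cos 48° = 101.58 N.

H_x ≈ 102 N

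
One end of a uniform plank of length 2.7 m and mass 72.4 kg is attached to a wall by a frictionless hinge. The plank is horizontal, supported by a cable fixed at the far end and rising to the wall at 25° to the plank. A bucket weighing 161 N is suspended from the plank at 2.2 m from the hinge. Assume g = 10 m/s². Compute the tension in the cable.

Take torques about the hinge: T sin 25° · 2.7 = 72.4×10×1.35 + 161×2.2 = 1331.6 N·m.
So T = 1331.6 / (0.4226 × 2.7) = 1167 N.

T ≈ 1170 N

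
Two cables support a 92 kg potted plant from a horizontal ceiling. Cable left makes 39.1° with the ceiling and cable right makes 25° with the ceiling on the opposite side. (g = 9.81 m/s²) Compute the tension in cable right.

Weight W = 92 × 9.81 = 902.5 N acts straight down.
Horizontal: T_left cos 39.1° = T_right cos 25°  →  T_left = 1.168 T_right.
Vertical: T_left sin 39.1° + T_right sin 25° = 902.5.
Substituting the horizontal relation into the vertical equation gives 1.159 T_right = 902.5, so T_right = 778.6 N.

T_right ≈ 779 N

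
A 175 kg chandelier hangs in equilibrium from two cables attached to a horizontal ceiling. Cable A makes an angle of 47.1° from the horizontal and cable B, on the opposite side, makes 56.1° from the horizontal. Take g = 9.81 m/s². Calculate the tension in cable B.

T_B ≈ 1200 N

Weight W = 175 × 9.81 = 1717 N acts straight down.
Horizontal: T_A cos 47.1° = T_B cos 56.1°  →  T_A = 0.8193 T_B.
Vertical: T_A sin 47.1° + T_B sin 56.1° = 1717.
Substituting the horizontal relation into the vertical equation gives 1.43 T_B = 1717, so T_B = 1200 N.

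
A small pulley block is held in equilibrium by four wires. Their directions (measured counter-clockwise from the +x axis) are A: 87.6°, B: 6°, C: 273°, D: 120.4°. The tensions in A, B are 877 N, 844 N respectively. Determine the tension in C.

T_C ≈ 2700 N

Resolve: ΣF_x = 877 cos 87.6° + 844 cos 6° + T_C cos 273° + T_D cos 120.4° = 0.
        ΣF_y = 877 sin 87.6° + 844 sin 6° + T_C sin 273° + T_D sin 120.4° = 0.
The known terms sum to (876.1, 964.5) N, so 0.0523 T_C − 0.5060 T_D = -876.1 and -0.9986 T_C + 0.8625 T_D = -964.5.
Solving simultaneously: T_C = 2703 N, T_D = 2011 N.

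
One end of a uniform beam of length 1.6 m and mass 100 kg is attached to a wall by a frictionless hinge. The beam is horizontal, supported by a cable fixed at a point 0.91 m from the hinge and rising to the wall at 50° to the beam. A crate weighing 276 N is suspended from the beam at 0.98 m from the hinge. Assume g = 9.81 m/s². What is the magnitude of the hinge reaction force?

Take torques about the hinge: T sin 50° · 0.91 = 100×9.81×0.8 + 276×0.98 = 1055.3 N·m.
So T = 1055.3 / (0.7660 × 0.91) = 1513.8 N.
ΣF_x = 0: H_x = T cos 50° = 973.06 N.
ΣF_y = 0: H_y = (100×9.81 + 276) − T sin 50° = 1257 − 1159.6 = 97.352 N.
|H| = √(H_x² + H_y²) = √((973.06)² + (97.352)²) = 977.92 N.

|H| ≈ 978 N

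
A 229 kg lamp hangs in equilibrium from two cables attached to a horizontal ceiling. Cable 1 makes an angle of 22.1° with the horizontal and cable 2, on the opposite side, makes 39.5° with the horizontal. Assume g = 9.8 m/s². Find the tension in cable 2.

T_2 ≈ 2360 N

Weight W = 229 × 9.8 = 2244 N acts straight down.
Horizontal: T_1 cos 22.1° = T_2 cos 39.5°  →  T_1 = 0.8328 T_2.
Vertical: T_1 sin 22.1° + T_2 sin 39.5° = 2244.
Substituting the horizontal relation into the vertical equation gives 0.9494 T_2 = 2244, so T_2 = 2364 N.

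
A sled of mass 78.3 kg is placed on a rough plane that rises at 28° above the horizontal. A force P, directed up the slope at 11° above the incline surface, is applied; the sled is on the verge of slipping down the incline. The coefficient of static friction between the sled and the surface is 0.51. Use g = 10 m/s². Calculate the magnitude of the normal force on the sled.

N ≈ 688 N

On the verge of sliding down the incline, friction equals μN and acts up the slope.
Perpendicular: N + P sin 11° = W cos 28° = 691.3 N.
Along incline: P cos 11° + μN = W sin 28° with W sin 28° = 367.6 N.
Solving the pair for P and N: P = 16.97 N, N = 688.1 N (and f = μN = 350.9 N).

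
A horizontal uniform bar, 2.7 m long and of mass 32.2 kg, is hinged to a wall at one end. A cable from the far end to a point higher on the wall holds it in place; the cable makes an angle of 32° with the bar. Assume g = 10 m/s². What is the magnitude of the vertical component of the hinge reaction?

Take torques about the hinge: T sin 32° · 2.7 = 32.2×10×1.35 = 434.7 N·m.
So T = 434.7 / (0.5299 × 2.7) = 303.82 N.
ΣF_y = 0: H_y = (32.2×10) − T sin 32° = 322 − 161 = 161 N.

|H_y| ≈ 161 N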